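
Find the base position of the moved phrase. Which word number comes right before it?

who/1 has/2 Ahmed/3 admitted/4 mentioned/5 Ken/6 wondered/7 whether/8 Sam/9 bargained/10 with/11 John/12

The displaced element is "who" (word 1).
It is linked across 1 clause boundary (Ø).
It functions as the subject of "mentioned", so the gap sits immediately after word 4 ("admitted").
Base order: Ahmed has admitted that who mentioned Ken wondered whether Sam bargained with John.

4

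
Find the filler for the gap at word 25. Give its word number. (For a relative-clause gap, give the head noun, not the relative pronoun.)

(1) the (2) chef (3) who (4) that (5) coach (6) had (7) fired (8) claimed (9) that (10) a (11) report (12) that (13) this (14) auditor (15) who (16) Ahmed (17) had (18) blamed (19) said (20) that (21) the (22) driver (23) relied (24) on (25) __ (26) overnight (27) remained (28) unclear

11

The gap at 25 is the prepositional object of "relied", inside a relative clause.
The relative pronoun is "that" (word 12); it is bound by the head noun immediately before it.
Its filler is the head noun "report", at word 11.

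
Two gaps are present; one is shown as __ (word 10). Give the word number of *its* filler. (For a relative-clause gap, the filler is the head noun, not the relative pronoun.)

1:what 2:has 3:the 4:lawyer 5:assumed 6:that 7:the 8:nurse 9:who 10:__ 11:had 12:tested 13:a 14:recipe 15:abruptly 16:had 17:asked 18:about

8

The marked gap is inside the relative clause, the subject of "tested".
Its filler is the head noun "nurse" (via "who"), at word 8.
(The other dependency links word 1 to a gap after word 18.)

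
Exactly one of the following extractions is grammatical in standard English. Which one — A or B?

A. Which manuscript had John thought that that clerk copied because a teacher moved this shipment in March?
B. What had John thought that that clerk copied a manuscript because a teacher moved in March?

In B, the wh-phrase is extracted from inside an adjunct island (introduced by "because"), which blocks movement.
In A, the extraction path crosses only that-complement boundaries, which are transparent.
So A is grammatical.

A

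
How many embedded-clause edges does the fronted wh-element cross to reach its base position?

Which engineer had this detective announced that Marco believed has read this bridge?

"which engineer" is extracted from the subject of "read".
Boundaries crossed, outermost first: [that], [Ø] — 2 in total.

2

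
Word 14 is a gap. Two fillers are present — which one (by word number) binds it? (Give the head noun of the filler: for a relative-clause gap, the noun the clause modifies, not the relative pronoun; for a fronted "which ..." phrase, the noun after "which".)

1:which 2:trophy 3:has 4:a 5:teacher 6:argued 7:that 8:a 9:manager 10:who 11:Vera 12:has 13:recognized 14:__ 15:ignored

9

The marked gap is inside the relative clause, the direct object of "recognized".
Its filler is the head noun "manager" (via "who"), at word 9.
(The other dependency links word 2 to a gap after word 15.)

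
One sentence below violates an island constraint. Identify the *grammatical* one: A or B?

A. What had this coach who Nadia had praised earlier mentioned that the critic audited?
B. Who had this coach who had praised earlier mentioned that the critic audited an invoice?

A

In B, the wh-phrase is extracted from inside a complex-NP island (relative clause) (introduced by "who"), which blocks movement.
In A, the extraction path crosses only that-complement boundaries, which are transparent.
So A is grammatical.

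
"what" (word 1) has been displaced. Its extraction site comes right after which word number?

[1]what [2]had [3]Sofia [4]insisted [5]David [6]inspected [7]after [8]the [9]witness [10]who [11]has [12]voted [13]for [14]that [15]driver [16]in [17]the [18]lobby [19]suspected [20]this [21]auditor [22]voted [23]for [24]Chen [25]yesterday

The displaced element is "what" (word 1).
It is linked across 1 clause boundary (Ø).
It functions as the direct object of "inspected", so the gap sits immediately after word 6 ("inspected").
Base order: Sofia had insisted David inspected what after the witness who has voted for that driver in the lobby suspected this auditor voted for Chen yesterday.

6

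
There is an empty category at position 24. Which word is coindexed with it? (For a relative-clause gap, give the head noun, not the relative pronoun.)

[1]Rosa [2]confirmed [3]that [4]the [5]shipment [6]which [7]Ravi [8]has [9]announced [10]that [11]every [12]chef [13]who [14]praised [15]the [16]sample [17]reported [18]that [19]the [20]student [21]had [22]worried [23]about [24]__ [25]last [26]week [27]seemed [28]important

The gap at 24 is the prepositional object of "worried", inside a relative clause.
The relative pronoun is "which" (word 6); it is bound by the head noun immediately before it.
Its filler is the head noun "shipment", at word 5.

5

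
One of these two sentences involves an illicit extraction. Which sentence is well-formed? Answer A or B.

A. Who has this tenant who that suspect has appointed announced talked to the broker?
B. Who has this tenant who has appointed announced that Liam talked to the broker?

A

In B, the wh-phrase is extracted from inside a complex-NP island (relative clause) (introduced by "who"), which blocks movement.
In A, the extraction path crosses only that-complement boundaries, which are transparent.
So A is grammatical.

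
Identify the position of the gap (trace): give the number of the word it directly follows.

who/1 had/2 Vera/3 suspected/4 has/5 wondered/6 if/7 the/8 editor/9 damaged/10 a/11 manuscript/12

4

The displaced element is "who" (word 1).
It is linked across 1 clause boundary (Ø).
It functions as the subject of "wondered", so the gap sits immediately after word 4 ("suspected").
Base order: Vera had suspected that who has wondered if the editor damaged a manuscript.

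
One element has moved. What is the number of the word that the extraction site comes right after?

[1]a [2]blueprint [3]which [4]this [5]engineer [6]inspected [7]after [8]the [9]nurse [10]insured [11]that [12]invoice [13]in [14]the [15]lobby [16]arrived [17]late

The displaced element is "a blueprint" (word 2).
It functions as the direct object of "inspected", so the gap sits immediately after word 6 ("inspected").
Base order: This engineer inspected a blueprint after the nurse insured that invoice in the lobby.

6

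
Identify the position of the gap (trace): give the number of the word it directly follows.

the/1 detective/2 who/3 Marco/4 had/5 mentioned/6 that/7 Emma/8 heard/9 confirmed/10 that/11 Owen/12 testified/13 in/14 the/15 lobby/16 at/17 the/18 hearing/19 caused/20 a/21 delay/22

9

The displaced element is "the detective" (word 2).
It is linked across 2 clause boundaries (that → Ø).
It functions as the subject of "confirmed", so the gap sits immediately after word 9 ("heard").
Base order: Marco had mentioned that Emma heard the detective confirmed that Owen testified in the lobby at the hearing.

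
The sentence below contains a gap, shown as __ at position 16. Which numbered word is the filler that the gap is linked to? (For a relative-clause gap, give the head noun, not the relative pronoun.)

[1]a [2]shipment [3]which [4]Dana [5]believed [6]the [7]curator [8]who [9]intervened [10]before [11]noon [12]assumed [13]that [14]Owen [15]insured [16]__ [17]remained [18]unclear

2

The gap at 16 is the object of "insured", inside a relative clause.
The relative pronoun is "which" (word 3); it is bound by the head noun immediately before it.
Its filler is the head noun "shipment", at word 2.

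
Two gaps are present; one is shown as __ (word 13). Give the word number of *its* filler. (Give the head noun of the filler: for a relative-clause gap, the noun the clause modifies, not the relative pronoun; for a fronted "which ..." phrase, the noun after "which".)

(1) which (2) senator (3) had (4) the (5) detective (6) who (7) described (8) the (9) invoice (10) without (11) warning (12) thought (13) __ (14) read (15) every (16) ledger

The marked gap is the subject of "read".
Its filler is the fronted wh-phrase "which senator", at word 2.
(The other dependency links word 5 to a gap after word 6.)

2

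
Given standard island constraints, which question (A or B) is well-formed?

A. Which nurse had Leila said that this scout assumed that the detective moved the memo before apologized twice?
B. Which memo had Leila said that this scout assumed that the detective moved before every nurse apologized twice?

In A, the wh-phrase is extracted from inside an adjunct island (introduced by "before"), which blocks movement.
In B, the extraction path crosses only that-complement boundaries, which are transparent.
So B is grammatical.

B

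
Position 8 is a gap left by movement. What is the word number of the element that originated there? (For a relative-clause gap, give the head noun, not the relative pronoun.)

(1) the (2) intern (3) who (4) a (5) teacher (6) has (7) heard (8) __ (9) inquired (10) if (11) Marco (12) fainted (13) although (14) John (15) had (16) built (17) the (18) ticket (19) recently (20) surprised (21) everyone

The gap at 8 is the subject of "inquired", inside a relative clause.
The relative pronoun is "who" (word 3); it is bound by the head noun immediately before it.
Its filler is the head noun "intern", at word 2.

2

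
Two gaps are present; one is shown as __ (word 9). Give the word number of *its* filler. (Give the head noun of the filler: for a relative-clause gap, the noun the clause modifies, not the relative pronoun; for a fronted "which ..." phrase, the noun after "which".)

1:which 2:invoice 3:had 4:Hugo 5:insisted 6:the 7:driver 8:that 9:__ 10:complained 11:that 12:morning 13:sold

7

The marked gap is inside the relative clause, the subject of "complained".
Its filler is the head noun "driver" (via "that"), at word 7.
(The other dependency links word 2 to a gap after word 13.)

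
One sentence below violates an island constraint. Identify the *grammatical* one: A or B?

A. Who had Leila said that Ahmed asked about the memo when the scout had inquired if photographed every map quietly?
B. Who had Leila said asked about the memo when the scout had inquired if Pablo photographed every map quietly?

B

In A, the wh-phrase is extracted from inside an adjunct island (introduced by "when"), which blocks movement.
In B, the extraction path crosses only that-complement boundaries, which are transparent.
So B is grammatical.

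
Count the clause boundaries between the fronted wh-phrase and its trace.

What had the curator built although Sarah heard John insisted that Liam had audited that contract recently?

"what" originates inside the matrix clause — no clause boundary is crossed.

0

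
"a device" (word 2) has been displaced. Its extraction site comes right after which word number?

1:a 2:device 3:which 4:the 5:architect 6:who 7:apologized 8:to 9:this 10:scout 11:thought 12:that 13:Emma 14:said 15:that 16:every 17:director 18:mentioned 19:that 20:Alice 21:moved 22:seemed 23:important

The displaced element is "a device" (word 2).
It is linked across 3 clause boundaries (that → that → that).
It functions as the direct object of "moved", so the gap sits immediately after word 21 ("moved").
Base order: The architect who apologized to this scout thought that Emma said that every director mentioned that Alice moved a device.

21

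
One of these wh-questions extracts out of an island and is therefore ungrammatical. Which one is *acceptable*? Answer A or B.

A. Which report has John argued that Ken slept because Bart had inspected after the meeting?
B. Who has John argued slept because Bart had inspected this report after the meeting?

B

In A, the wh-phrase is extracted from inside an adjunct island (introduced by "because"), which blocks movement.
In B, the extraction path crosses only that-complement boundaries, which are transparent.
So B is grammatical.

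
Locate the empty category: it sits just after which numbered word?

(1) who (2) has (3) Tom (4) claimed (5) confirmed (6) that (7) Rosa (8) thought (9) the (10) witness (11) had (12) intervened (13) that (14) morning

4

The displaced element is "who" (word 1).
It is linked across 1 clause boundary (Ø).
It functions as the subject of "confirmed", so the gap sits immediately after word 4 ("claimed").
Base order: Tom has claimed that who confirmed that Rosa thought the witness had intervened that morning.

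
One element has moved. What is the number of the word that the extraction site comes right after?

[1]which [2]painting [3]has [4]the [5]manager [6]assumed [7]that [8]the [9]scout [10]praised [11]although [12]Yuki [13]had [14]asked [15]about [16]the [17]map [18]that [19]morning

The displaced element is "which painting" (word 2).
It is linked across 1 clause boundary (that).
It functions as the direct object of "praised", so the gap sits immediately after word 10 ("praised").
Base order: The manager has assumed that the scout praised which painting although Yuki had asked about the map that morning.

10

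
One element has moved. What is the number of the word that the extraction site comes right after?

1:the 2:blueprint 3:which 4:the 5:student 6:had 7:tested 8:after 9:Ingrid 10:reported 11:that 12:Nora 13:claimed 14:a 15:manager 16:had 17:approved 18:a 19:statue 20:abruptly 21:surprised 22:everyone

7

The displaced element is "the blueprint" (word 2).
It functions as the direct object of "tested", so the gap sits immediately after word 7 ("tested").
Base order: The student had tested the blueprint after Ingrid reported that Nora claimed a manager had approved a statue abruptly.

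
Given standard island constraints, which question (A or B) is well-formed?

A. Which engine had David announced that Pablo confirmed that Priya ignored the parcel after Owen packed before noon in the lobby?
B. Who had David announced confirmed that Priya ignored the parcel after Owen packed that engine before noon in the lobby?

In A, the wh-phrase is extracted from inside an adjunct island (introduced by "after"), which blocks movement.
In B, the extraction path crosses only that-complement boundaries, which are transparent.
So B is grammatical.

B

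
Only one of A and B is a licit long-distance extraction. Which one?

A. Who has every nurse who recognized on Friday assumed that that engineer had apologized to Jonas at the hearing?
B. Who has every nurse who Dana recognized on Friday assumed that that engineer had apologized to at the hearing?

B

In A, the wh-phrase is extracted from inside a complex-NP island (relative clause) (introduced by "who"), which blocks movement.
In B, the extraction path crosses only that-complement boundaries, which are transparent.
So B is grammatical.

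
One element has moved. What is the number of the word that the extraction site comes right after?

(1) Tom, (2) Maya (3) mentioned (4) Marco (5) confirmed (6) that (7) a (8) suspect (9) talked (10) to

10

The displaced element is "Tom" (word 1).
It is linked across 2 clause boundaries (Ø → that).
It functions as the object of the preposition "to" of "talked", so the gap sits immediately after word 10 ("to").
Base order: Maya mentioned Marco confirmed that a suspect talked to Tom.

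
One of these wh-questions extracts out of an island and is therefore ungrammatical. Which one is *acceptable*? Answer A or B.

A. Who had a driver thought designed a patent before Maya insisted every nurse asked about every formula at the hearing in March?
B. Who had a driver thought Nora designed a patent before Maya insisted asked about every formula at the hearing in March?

In B, the wh-phrase is extracted from inside an adjunct island (introduced by "before"), which blocks movement.
In A, the extraction path crosses only that-complement boundaries, which are transparent.
So A is grammatical.

A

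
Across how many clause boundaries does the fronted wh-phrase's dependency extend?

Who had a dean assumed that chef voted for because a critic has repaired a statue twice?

"who" is extracted from the PP object of "voted".
Boundaries crossed, outermost first: [Ø] — 1 in total.

1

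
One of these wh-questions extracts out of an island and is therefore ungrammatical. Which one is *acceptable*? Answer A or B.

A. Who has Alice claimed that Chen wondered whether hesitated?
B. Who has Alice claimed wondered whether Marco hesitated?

B

In A, the wh-phrase is extracted from inside a wh-island (introduced by "whether"), which blocks movement.
In B, the extraction path crosses only that-complement boundaries, which are transparent.
So B is grammatical.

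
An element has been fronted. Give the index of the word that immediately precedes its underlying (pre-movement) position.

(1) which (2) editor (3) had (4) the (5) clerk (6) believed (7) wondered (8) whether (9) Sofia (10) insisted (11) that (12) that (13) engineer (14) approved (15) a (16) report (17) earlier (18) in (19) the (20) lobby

The displaced element is "which editor" (word 2).
It is linked across 1 clause boundary (Ø).
It functions as the subject of "wondered", so the gap sits immediately after word 6 ("believed").
Base order: The clerk had believed that which editor wondered whether Sofia insisted that that engineer approved a report earlier in the lobby.

6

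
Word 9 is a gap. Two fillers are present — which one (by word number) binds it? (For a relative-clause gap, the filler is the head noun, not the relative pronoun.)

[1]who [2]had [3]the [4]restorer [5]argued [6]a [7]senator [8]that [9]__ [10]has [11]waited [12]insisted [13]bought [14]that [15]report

7

The marked gap is inside the relative clause, the subject of "waited".
Its filler is the head noun "senator" (via "that"), at word 7.
(The other dependency links word 1 to a gap after word 12.)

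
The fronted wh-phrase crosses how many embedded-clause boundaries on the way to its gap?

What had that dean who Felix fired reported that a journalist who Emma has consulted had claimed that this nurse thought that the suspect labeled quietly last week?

3

"what" is extracted from the object of "labeled".
Boundaries crossed, outermost first: [that], [that], [that] — 3 in total.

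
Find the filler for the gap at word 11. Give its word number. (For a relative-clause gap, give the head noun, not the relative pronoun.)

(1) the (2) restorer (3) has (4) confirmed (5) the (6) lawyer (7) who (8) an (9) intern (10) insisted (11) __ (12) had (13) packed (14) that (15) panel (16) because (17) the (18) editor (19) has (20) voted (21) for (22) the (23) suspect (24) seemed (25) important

The gap at 11 is the subject of "packed", inside a relative clause.
The relative pronoun is "who" (word 7); it is bound by the head noun immediately before it.
Its filler is the head noun "lawyer", at word 6.

6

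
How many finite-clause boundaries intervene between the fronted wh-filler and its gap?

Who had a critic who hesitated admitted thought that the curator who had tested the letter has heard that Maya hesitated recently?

"who" is extracted from the subject of "thought".
Boundaries crossed, outermost first: [Ø] — 1 in total.

1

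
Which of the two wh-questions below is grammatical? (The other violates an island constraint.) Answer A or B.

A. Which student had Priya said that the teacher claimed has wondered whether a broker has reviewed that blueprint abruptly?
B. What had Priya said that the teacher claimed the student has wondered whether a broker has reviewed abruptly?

In B, the wh-phrase is extracted from inside a wh-island (introduced by "whether"), which blocks movement.
In A, the extraction path crosses only that-complement boundaries, which are transparent.
So A is grammatical.

A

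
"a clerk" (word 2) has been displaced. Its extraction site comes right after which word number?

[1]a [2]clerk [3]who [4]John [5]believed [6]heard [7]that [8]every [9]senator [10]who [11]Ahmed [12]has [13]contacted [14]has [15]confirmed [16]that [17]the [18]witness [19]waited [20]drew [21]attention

The displaced element is "a clerk" (word 2).
It is linked across 1 clause boundary (Ø).
It functions as the subject of "heard", so the gap sits immediately after word 5 ("believed").
Base order: John believed that a clerk heard that every senator who Ahmed has contacted has confirmed that the witness waited.

5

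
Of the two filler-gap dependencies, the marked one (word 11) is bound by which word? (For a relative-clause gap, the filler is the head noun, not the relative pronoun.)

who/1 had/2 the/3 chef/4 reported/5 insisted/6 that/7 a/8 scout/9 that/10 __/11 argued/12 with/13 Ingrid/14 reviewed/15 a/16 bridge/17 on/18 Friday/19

The marked gap is inside the relative clause, the subject of "argued".
Its filler is the head noun "scout" (via "that"), at word 9.
(The other dependency links word 1 to a gap after word 5.)

9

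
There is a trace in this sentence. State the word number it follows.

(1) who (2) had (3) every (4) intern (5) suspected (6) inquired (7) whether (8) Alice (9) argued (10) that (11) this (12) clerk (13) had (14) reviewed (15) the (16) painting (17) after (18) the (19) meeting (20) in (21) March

The displaced element is "who" (word 1).
It is linked across 1 clause boundary (Ø).
It functions as the subject of "inquired", so the gap sits immediately after word 5 ("suspected").
Base order: Every intern had suspected that who inquired whether Alice argued that this clerk had reviewed the painting after the meeting in March.

5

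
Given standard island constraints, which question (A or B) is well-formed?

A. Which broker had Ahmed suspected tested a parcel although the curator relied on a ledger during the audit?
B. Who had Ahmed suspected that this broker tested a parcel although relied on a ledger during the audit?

A

In B, the wh-phrase is extracted from inside an adjunct island (introduced by "although"), which blocks movement.
In A, the extraction path crosses only that-complement boundaries, which are transparent.
So A is grammatical.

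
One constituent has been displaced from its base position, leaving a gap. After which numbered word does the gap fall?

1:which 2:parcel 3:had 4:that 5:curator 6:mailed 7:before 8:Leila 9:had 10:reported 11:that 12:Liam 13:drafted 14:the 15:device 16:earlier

6

The displaced element is "which parcel" (word 2).
It functions as the direct object of "mailed", so the gap sits immediately after word 6 ("mailed").
Base order: That curator had mailed which parcel before Leila had reported that Liam drafted the device earlier.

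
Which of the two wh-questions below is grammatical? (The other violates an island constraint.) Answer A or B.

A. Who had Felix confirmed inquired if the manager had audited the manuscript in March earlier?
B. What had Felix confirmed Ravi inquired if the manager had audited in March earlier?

A

In B, the wh-phrase is extracted from inside a wh-island (introduced by "if"), which blocks movement.
In A, the extraction path crosses only that-complement boundaries, which are transparent.
So A is grammatical.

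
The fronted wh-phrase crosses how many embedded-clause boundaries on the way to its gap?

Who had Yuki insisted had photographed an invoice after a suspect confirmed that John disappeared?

"who" is extracted from the subject of "photographed".
Boundaries crossed, outermost first: [Ø] — 1 in total.

1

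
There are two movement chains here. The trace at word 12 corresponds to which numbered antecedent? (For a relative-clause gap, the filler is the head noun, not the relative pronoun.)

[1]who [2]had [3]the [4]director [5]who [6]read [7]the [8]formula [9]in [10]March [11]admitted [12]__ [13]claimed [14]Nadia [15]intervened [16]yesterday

1

The marked gap is the subject of "claimed".
Its filler is the fronted wh-phrase "who", at word 1.
(The other dependency links word 4 to a gap after word 5.)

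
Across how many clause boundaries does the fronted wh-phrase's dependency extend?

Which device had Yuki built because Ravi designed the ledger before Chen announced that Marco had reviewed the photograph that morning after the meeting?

0

"which device" originates inside the matrix clause — no clause boundary is crossed.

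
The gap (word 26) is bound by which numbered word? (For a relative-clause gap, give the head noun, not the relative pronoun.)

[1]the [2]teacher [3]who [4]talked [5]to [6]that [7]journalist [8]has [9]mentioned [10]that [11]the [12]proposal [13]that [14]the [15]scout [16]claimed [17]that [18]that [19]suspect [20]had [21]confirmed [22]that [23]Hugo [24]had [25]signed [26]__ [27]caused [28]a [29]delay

12

The gap at 26 is the object of "signed", inside a relative clause.
The relative pronoun is "that" (word 13); it is bound by the head noun immediately before it.
Its filler is the head noun "proposal", at word 12.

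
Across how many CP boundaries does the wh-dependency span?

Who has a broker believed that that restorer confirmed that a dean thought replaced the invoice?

"who" is extracted from the subject of "replaced".
Boundaries crossed, outermost first: [that], [that], [Ø] — 3 in total.

3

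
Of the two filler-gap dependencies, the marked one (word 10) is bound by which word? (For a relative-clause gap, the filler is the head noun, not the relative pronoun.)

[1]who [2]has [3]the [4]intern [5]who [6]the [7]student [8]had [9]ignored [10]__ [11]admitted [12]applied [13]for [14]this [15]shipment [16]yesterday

The marked gap is inside the relative clause, the direct object of "ignored".
Its filler is the head noun "intern" (via "who"), at word 4.
(The other dependency links word 1 to a gap after word 11.)

4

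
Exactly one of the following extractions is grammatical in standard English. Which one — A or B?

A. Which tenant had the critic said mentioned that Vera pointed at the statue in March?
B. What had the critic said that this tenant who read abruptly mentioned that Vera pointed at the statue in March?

In B, the wh-phrase is extracted from inside a complex-NP island (relative clause) (introduced by "who"), which blocks movement.
In A, the extraction path crosses only that-complement boundaries, which are transparent.
So A is grammatical.

A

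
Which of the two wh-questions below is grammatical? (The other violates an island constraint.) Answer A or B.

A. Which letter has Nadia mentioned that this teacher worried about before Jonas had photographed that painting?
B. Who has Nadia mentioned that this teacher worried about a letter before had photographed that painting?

In B, the wh-phrase is extracted from inside an adjunct island (introduced by "before"), which blocks movement.
In A, the extraction path crosses only that-complement boundaries, which are transparent.
So A is grammatical.

A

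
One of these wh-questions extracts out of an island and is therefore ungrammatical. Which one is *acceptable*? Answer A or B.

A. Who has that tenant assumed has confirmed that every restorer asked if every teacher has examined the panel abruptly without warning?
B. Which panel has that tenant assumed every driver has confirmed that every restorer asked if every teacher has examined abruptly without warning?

In B, the wh-phrase is extracted from inside a wh-island (introduced by "if"), which blocks movement.
In A, the extraction path crosses only that-complement boundaries, which are transparent.
So A is grammatical.

A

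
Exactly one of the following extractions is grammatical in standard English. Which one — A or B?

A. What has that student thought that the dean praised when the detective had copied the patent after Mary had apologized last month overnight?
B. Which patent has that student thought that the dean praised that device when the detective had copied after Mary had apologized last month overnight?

A

In B, the wh-phrase is extracted from inside an adjunct island (introduced by "when"), which blocks movement.
In A, the extraction path crosses only that-complement boundaries, which are transparent.
So A is grammatical.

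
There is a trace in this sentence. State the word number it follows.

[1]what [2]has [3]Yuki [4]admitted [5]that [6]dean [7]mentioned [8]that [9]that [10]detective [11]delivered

The displaced element is "what" (word 1).
It is linked across 2 clause boundaries (Ø → that).
It functions as the direct object of "delivered", so the gap sits immediately after word 11 ("delivered").
Base order: Yuki has admitted that dean mentioned that that detective delivered what.

11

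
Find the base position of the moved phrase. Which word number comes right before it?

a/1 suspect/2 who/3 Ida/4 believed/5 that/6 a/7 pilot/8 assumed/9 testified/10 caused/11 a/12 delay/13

9

The displaced element is "a suspect" (word 2).
It is linked across 2 clause boundaries (that → Ø).
It functions as the subject of "testified", so the gap sits immediately after word 9 ("assumed").
Base order: Ida believed that a pilot assumed that a suspect testified.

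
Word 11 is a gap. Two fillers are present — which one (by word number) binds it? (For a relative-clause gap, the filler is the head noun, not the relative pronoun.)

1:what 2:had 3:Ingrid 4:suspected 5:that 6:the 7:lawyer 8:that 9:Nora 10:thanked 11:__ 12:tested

7

The marked gap is inside the relative clause, the direct object of "thanked".
Its filler is the head noun "lawyer" (via "that"), at word 7.
(The other dependency links word 1 to a gap after word 12.)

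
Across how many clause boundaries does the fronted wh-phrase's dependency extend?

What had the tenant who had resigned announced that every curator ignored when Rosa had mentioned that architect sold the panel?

1

"what" is extracted from the object of "ignored".
Boundaries crossed, outermost first: [that] — 1 in total.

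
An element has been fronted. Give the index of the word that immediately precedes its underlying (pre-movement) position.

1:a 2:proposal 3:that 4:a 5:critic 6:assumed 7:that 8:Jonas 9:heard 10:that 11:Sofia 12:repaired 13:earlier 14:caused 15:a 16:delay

12

The displaced element is "a proposal" (word 2).
It is linked across 2 clause boundaries (that → that).
It functions as the direct object of "repaired", so the gap sits immediately after word 12 ("repaired").
Base order: A critic assumed that Jonas heard that Sofia repaired a proposal earlier.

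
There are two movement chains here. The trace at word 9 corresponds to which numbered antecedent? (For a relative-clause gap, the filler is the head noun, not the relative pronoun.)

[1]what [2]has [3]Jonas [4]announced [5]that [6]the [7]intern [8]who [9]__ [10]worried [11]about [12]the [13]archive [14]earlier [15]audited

The marked gap is inside the relative clause, the subject of "worried".
Its filler is the head noun "intern" (via "who"), at word 7.
(The other dependency links word 1 to a gap after word 15.)

7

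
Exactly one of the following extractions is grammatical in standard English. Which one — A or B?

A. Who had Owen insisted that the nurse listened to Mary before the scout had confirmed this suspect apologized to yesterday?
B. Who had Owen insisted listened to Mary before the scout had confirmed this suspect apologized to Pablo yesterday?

In A, the wh-phrase is extracted from inside an adjunct island (introduced by "before"), which blocks movement.
In B, the extraction path crosses only that-complement boundaries, which are transparent.
So B is grammatical.

B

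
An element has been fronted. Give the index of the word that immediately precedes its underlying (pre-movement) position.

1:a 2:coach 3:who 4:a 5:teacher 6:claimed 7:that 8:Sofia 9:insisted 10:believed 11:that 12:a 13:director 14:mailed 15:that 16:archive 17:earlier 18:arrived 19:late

The displaced element is "a coach" (word 2).
It is linked across 2 clause boundaries (that → Ø).
It functions as the subject of "believed", so the gap sits immediately after word 9 ("insisted").
Base order: A teacher claimed that Sofia insisted a coach believed that a director mailed that archive earlier.

9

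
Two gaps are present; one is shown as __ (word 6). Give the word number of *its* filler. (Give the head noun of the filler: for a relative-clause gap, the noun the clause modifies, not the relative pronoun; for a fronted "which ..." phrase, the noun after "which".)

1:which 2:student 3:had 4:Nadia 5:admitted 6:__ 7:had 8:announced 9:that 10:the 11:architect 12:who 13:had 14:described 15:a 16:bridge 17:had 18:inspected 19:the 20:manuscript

The marked gap is the subject of "announced".
Its filler is the fronted wh-phrase "which student", at word 2.
(The other dependency links word 11 to a gap after word 12.)

2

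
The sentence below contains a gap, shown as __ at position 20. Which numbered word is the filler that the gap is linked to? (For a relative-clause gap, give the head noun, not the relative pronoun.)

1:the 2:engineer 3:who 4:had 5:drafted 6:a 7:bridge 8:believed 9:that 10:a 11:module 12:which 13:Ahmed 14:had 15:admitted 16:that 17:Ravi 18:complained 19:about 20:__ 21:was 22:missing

11

The gap at 20 is the prepositional object of "complained", inside a relative clause.
The relative pronoun is "which" (word 12); it is bound by the head noun immediately before it.
Its filler is the head noun "module", at word 11.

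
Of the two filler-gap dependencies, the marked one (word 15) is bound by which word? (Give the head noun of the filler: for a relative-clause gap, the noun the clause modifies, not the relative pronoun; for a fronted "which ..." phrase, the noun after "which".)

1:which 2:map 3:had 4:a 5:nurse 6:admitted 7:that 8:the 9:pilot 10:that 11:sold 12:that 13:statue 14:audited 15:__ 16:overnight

2

The marked gap is the direct object of "audited".
Its filler is the fronted wh-phrase "which map", at word 2.
(The other dependency links word 9 to a gap after word 10.)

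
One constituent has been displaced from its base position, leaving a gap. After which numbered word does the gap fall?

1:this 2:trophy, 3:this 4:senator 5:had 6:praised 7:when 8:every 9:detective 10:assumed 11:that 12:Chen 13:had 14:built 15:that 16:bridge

The displaced element is "this trophy" (word 2).
It functions as the direct object of "praised", so the gap sits immediately after word 6 ("praised").
Base order: This senator had praised this trophy when every detective assumed that Chen had built that bridge.

6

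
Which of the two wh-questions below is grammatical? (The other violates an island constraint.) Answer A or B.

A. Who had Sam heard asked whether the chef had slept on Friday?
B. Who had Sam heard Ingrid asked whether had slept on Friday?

A

In B, the wh-phrase is extracted from inside a wh-island (introduced by "whether"), which blocks movement.
In A, the extraction path crosses only that-complement boundaries, which are transparent.
So A is grammatical.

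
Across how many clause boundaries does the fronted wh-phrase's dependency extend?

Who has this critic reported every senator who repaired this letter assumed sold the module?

2

"who" is extracted from the subject of "sold".
Boundaries crossed, outermost first: [Ø], [Ø] — 2 in total.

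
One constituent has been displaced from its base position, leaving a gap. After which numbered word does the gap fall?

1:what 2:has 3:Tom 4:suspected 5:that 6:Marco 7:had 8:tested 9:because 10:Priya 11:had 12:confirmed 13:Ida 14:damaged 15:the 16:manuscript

8

The displaced element is "what" (word 1).
It is linked across 1 clause boundary (that).
It functions as the direct object of "tested", so the gap sits immediately after word 8 ("tested").
Base order: Tom has suspected that Marco had tested what because Priya had confirmed Ida damaged the manuscript.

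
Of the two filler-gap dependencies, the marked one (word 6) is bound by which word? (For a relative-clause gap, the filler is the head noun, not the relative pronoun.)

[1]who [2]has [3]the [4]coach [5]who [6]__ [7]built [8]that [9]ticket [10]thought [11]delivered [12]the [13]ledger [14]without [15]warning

4

The marked gap is inside the relative clause, the subject of "built".
Its filler is the head noun "coach" (via "who"), at word 4.
(The other dependency links word 1 to a gap after word 10.)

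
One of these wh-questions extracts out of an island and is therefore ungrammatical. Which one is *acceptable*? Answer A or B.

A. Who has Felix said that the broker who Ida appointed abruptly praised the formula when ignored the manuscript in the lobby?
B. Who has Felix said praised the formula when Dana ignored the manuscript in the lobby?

In A, the wh-phrase is extracted from inside an adjunct island (introduced by "when"), which blocks movement.
In B, the extraction path crosses only that-complement boundaries, which are transparent.
So B is grammatical.

B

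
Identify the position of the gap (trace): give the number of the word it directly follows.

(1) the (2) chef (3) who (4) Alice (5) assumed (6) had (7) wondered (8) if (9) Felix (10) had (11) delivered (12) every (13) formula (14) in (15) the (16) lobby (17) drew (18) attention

5

The displaced element is "the chef" (word 2).
It is linked across 1 clause boundary (Ø).
It functions as the subject of "wondered", so the gap sits immediately after word 5 ("assumed").
Base order: Alice assumed that the chef had wondered if Felix had delivered every formula in the lobby.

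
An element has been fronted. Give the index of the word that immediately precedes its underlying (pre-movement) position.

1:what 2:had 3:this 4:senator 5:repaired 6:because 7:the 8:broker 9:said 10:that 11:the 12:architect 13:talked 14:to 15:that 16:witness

The displaced element is "what" (word 1).
It functions as the direct object of "repaired", so the gap sits immediately after word 5 ("repaired").
Base order: This senator had repaired what because the broker said that the architect talked to that witness.

5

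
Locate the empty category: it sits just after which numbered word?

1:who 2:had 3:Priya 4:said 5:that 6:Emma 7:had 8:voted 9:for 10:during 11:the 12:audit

The displaced element is "who" (word 1).
It is linked across 1 clause boundary (that).
It functions as the object of the preposition "for" of "voted", so the gap sits immediately after word 9 ("for").
Base order: Priya had said that Emma had voted for who during the audit.

9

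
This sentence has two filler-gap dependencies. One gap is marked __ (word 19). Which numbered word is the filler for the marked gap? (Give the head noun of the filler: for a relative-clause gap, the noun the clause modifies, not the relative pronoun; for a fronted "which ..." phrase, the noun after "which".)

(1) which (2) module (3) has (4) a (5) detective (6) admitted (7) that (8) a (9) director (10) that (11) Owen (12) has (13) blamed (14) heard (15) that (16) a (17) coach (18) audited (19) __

The marked gap is the direct object of "audited".
Its filler is the fronted wh-phrase "which module", at word 2.
(The other dependency links word 9 to a gap after word 13.)

2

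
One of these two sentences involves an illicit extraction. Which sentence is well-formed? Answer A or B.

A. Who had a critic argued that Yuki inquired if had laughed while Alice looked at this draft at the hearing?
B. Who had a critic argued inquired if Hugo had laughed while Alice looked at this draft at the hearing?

B

In A, the wh-phrase is extracted from inside a wh-island (introduced by "if"), which blocks movement.
In B, the extraction path crosses only that-complement boundaries, which are transparent.
So B is grammatical.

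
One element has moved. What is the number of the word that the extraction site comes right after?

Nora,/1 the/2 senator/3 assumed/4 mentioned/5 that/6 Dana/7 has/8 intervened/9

The displaced element is "Nora" (word 1).
It is linked across 1 clause boundary (Ø).
It functions as the subject of "mentioned", so the gap sits immediately after word 4 ("assumed").
Base order: The senator assumed Nora mentioned that Dana has intervened.

4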